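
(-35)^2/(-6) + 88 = -697/6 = -116.17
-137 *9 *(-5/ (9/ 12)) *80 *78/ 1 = 51292800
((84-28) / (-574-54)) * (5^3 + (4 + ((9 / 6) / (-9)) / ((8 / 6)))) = -7217 / 628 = -11.49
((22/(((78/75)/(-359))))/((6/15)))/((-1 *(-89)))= -493625/2314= -213.32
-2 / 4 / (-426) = 1 / 852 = 0.00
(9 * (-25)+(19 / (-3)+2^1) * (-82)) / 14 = 391 / 42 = 9.31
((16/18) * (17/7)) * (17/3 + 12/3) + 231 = 47603/189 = 251.87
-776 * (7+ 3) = -7760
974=974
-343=-343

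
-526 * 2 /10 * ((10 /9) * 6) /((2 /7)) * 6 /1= -14728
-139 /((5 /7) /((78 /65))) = -5838 /25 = -233.52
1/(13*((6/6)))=1/13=0.08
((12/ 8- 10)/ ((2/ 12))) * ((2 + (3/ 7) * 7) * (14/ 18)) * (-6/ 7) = 170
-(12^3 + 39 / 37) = -63975 / 37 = -1729.05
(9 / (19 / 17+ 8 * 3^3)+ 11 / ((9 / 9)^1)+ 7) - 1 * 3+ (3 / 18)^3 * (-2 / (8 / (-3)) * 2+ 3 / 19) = 15.05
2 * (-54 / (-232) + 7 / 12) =142 / 87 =1.63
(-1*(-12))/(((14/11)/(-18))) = -1188/7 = -169.71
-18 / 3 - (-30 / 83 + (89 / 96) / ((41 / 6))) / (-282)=-92138309 / 15354336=-6.00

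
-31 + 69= 38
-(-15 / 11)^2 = -225 / 121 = -1.86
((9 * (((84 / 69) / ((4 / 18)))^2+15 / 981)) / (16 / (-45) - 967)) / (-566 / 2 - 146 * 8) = 701203095 / 3642069477941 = 0.00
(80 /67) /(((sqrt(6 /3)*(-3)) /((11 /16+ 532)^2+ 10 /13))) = -4721712185*sqrt(2) /83616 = -79859.23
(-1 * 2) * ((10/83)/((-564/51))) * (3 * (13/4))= 3315/15604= 0.21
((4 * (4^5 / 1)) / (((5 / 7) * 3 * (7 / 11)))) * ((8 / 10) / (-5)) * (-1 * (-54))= -25952.26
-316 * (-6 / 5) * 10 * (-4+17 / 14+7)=111864 / 7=15980.57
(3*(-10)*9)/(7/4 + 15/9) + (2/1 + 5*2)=-2748/41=-67.02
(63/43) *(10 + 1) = 693/43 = 16.12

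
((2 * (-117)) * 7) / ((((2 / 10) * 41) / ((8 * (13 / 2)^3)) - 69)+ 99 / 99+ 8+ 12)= 17993430 / 527239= 34.13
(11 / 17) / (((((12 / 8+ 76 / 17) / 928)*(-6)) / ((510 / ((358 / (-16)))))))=382.06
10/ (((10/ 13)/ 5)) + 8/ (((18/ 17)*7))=4163/ 63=66.08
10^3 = 1000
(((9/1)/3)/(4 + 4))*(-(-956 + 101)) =320.62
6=6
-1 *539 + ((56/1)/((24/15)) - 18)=-522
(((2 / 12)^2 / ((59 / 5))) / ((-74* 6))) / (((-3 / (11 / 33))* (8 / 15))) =25 / 22633344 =0.00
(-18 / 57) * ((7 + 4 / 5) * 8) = -1872 / 95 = -19.71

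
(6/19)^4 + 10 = 10.01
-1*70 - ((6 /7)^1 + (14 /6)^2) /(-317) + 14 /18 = -153560 /2219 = -69.20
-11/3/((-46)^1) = 11/138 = 0.08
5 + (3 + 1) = 9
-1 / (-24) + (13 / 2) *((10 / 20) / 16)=47 / 192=0.24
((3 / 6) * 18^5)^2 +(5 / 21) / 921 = 17264101657533701 / 19341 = 892616806656.00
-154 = -154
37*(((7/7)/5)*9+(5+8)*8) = 3914.60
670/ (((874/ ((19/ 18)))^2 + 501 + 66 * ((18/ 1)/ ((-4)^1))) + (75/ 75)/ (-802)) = 107468/ 110000395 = 0.00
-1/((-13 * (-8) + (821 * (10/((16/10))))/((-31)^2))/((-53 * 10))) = 2037320/420301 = 4.85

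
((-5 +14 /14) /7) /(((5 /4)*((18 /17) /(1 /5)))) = -136 /1575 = -0.09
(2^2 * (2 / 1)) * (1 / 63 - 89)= -44848 / 63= -711.87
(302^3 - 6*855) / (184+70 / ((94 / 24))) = 647154233 / 4744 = 136415.31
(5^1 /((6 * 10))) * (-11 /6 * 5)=-55 /72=-0.76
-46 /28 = -23 /14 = -1.64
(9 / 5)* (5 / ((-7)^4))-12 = -28803 / 2401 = -12.00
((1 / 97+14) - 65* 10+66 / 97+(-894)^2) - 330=77432257 / 97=798270.69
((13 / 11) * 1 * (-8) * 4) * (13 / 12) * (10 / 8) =-1690 / 33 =-51.21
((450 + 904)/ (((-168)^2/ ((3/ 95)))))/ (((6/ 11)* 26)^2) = 81917/ 10875271680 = 0.00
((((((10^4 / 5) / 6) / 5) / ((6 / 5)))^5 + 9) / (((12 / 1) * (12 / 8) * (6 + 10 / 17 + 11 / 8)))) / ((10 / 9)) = 1062500018068994 / 319750335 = 3322905.10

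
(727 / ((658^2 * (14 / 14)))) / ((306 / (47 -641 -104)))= -253723 / 66243492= -0.00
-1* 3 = -3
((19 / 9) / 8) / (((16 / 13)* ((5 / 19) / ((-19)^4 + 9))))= 61163869 / 576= 106187.27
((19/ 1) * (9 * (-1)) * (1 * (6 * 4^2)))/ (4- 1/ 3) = -49248/ 11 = -4477.09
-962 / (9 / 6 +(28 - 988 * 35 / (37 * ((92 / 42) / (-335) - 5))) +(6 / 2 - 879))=2507312548 / 1719738061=1.46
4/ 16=1/ 4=0.25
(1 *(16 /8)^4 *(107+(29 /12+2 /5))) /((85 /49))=1291444 /1275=1012.90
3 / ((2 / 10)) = 15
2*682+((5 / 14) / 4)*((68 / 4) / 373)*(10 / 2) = 28491657 / 20888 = 1364.02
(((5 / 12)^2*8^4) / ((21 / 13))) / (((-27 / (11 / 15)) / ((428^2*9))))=-19711933.78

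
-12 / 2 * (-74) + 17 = 461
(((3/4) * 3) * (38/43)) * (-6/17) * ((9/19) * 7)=-1701/731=-2.33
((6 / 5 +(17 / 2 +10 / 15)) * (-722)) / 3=-112271 / 45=-2494.91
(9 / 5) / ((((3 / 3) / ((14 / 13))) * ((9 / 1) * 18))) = 7 / 585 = 0.01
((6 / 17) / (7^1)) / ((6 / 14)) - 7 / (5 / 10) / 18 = -0.66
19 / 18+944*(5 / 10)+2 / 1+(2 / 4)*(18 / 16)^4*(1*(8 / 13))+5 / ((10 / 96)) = 523.55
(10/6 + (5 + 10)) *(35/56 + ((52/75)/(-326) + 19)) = 1919117/5868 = 327.05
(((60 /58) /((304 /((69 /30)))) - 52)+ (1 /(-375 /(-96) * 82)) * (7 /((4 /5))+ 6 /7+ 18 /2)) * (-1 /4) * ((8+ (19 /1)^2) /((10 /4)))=147828600729 /77140000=1916.37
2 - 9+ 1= -6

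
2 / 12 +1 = 7 / 6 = 1.17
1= 1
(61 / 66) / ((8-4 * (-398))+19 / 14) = 427 / 739827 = 0.00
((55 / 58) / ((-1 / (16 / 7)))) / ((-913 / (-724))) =-28960 / 16849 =-1.72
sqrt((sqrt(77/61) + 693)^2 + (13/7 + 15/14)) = sqrt(16571016 * sqrt(4697) + 350256336150)/854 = 694.13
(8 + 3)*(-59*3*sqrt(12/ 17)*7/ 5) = -2290.13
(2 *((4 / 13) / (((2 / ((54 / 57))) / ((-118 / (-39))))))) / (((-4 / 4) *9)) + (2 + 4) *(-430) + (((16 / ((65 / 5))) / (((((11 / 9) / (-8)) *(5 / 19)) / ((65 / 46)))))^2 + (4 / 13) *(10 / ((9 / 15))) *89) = -155707740268 / 616598697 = -252.53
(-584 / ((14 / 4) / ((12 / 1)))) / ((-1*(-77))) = -14016 / 539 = -26.00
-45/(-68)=45/68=0.66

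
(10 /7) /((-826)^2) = 5 /2387966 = 0.00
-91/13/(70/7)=-7/10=-0.70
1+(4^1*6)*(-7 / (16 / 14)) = -146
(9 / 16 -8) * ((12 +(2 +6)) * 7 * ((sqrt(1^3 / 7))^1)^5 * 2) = -85 * sqrt(7) / 14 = -16.06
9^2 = 81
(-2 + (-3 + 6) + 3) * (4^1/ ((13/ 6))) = 96/ 13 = 7.38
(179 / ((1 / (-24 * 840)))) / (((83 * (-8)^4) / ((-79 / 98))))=8.56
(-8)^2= 64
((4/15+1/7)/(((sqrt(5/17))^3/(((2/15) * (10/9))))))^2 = 145346192/1004653125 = 0.14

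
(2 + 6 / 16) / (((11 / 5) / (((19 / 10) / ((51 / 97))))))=3.90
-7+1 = -6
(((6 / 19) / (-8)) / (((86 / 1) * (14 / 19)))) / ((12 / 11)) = -11 / 19264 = -0.00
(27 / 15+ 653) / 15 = 3274 / 75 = 43.65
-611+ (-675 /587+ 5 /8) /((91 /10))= -611.06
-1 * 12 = -12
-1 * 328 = -328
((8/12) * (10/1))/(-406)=-10/609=-0.02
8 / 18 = 0.44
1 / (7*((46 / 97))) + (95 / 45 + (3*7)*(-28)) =-1697033 / 2898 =-585.59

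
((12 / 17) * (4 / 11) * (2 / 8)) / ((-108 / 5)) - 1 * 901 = -1516388 / 1683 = -901.00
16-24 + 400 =392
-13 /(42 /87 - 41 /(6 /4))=1131 /2336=0.48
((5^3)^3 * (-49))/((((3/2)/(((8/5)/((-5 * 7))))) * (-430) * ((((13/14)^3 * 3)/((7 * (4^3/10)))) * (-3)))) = 107564800000/2550717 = 42170.42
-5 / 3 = -1.67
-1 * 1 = -1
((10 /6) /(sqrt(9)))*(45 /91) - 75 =-6800 /91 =-74.73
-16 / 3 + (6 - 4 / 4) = -0.33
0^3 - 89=-89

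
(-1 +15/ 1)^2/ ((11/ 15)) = 2940/ 11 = 267.27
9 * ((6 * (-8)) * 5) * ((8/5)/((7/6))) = -20736/7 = -2962.29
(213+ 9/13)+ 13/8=22393/104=215.32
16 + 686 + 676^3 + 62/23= 308916480.70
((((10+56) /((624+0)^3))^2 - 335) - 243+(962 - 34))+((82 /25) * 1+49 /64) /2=352.02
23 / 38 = 0.61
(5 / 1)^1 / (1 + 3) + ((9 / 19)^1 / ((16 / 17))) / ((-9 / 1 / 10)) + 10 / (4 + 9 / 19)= 7561 / 2584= 2.93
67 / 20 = 3.35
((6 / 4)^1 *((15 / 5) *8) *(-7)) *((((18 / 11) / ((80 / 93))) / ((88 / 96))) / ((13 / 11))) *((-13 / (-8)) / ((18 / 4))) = -17577 / 110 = -159.79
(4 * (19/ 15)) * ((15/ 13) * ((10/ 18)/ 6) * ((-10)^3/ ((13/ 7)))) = -1330000/ 4563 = -291.47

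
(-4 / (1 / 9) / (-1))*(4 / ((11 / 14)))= 2016 / 11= 183.27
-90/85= -18/17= -1.06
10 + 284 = 294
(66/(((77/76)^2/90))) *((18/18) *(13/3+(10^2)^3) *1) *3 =9357160547520/539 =17360223650.32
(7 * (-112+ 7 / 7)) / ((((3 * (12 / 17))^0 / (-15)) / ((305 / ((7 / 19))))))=9648675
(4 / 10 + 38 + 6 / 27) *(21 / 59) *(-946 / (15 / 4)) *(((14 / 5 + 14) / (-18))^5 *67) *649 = 18247635872553472 / 170859375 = 106799149.14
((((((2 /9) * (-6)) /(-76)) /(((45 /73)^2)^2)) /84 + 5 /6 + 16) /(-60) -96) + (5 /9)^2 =-113057586621991 /1178027550000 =-95.97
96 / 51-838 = -14214 / 17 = -836.12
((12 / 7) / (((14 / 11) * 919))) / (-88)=-3 / 180124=-0.00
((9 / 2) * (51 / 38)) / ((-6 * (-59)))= 153 / 8968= 0.02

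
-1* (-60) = 60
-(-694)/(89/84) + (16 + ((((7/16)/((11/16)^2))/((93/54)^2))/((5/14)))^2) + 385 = 1056.77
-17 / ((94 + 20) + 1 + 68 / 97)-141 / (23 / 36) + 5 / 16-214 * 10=-9749140315 / 4130064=-2360.53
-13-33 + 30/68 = -45.56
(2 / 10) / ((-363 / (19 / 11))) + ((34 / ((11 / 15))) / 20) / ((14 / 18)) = 832819 / 279510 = 2.98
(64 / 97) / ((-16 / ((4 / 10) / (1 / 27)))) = -216 / 485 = -0.45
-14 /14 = -1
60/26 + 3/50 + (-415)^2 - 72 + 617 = 112302039/650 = 172772.37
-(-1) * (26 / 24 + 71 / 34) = 3.17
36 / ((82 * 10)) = 9 / 205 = 0.04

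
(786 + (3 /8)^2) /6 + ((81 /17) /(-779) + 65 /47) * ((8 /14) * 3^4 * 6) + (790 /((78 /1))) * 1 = 11386626690287 /21749879424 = 523.53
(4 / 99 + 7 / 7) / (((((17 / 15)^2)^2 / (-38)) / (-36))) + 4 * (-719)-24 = -1871734900 / 918731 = -2037.30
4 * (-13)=-52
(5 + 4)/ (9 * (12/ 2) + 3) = 3/ 19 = 0.16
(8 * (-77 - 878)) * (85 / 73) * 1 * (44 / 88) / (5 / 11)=-714340 / 73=-9785.48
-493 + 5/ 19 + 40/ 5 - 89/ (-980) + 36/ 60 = -9012937/ 18620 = -484.05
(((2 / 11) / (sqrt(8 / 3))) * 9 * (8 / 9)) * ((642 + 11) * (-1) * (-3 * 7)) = 54852 * sqrt(6) / 11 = 12214.49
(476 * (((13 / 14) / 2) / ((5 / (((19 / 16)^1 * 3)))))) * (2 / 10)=12597 / 400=31.49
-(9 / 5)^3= -729 / 125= -5.83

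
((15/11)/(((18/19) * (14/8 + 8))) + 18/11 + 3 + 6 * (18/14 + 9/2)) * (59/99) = 20994560/891891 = 23.54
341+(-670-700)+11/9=-9250/9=-1027.78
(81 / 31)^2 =6561 / 961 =6.83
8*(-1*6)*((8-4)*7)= -1344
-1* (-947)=947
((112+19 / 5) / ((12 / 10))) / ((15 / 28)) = 2702 / 15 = 180.13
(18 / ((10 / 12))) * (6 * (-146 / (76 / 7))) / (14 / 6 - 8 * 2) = 496692 / 3895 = 127.52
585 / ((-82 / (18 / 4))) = -5265 / 164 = -32.10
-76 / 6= -38 / 3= -12.67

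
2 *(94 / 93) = 188 / 93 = 2.02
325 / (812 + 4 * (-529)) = -325 / 1304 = -0.25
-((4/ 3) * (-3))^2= -16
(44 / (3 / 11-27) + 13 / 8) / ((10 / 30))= -25 / 392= -0.06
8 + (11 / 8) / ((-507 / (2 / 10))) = 162229 / 20280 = 8.00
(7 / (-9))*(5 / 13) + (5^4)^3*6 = 171386718715 / 117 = 1464843749.70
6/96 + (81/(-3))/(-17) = 449/272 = 1.65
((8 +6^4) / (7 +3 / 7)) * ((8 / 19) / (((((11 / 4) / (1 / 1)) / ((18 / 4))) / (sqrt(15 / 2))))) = 164304 * sqrt(30) / 2717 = 331.22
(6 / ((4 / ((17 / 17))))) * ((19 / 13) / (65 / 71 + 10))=4047 / 20150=0.20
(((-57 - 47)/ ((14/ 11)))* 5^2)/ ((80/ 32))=-5720/ 7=-817.14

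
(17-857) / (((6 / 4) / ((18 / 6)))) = -1680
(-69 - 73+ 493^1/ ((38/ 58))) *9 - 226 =100097/ 19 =5268.26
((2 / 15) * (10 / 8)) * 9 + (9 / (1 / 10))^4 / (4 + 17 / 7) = 20412003 / 2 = 10206001.50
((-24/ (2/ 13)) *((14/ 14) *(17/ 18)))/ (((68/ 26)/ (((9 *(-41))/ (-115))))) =-20787/ 115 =-180.76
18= 18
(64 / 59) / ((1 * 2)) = 32 / 59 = 0.54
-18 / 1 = -18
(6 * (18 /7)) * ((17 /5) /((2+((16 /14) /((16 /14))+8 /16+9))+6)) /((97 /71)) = 260712 /125615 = 2.08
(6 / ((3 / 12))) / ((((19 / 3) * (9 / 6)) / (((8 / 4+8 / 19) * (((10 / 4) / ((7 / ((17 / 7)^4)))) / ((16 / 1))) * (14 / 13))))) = 57629490 / 11267893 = 5.11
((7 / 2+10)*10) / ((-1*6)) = -22.50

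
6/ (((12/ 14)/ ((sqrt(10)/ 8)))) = 7*sqrt(10)/ 8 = 2.77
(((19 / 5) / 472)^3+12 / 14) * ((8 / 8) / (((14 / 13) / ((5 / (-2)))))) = -1025252592169 / 515254835200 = -1.99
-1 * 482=-482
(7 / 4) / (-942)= -0.00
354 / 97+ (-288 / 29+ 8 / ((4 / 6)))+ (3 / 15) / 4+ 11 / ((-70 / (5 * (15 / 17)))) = 33977977 / 6694940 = 5.08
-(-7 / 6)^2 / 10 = -0.14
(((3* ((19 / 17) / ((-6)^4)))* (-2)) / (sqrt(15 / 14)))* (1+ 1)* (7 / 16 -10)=19* sqrt(210) / 2880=0.10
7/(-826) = -1/118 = -0.01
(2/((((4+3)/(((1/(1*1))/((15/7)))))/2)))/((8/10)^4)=125/192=0.65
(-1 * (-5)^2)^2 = 625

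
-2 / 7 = -0.29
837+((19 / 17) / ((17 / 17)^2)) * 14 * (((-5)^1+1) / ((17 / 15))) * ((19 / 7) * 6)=-18027 / 289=-62.38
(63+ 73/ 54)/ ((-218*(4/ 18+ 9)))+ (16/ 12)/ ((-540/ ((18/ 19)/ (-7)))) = -6860249/ 216585180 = -0.03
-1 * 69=-69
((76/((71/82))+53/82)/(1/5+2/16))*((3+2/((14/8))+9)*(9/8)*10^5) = 1170999000000/2911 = 402266918.58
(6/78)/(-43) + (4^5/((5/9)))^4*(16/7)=64521083944314072809/2445625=26382247459980.20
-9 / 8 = -1.12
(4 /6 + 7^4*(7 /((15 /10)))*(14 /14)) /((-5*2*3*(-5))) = 16808 /225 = 74.70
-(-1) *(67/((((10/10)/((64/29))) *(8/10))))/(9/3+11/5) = 35.54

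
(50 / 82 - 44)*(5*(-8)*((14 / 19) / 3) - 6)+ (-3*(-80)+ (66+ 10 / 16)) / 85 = 8917887 / 12920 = 690.24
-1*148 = -148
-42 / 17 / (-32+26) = 7 / 17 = 0.41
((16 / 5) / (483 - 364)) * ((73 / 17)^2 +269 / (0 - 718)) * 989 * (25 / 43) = 3448602520 / 12346369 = 279.32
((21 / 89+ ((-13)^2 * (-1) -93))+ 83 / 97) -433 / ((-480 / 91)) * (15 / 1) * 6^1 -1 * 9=983216393 / 138128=7118.15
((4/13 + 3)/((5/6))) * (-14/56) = -129/130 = -0.99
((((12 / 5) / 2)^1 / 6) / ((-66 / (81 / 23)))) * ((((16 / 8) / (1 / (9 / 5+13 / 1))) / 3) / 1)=-666 / 6325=-0.11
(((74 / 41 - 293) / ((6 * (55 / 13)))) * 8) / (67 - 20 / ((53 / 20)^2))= -1743905852 / 1219073295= -1.43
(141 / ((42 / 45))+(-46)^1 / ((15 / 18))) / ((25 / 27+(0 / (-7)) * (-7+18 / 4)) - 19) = -181197 / 34160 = -5.30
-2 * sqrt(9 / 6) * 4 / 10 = -2 * sqrt(6) / 5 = -0.98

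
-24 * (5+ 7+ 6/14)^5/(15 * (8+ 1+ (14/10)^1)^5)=-3115130754375/798761145728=-3.90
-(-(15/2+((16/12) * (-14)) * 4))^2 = -162409/36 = -4511.36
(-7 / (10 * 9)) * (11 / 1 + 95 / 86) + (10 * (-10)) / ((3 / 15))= -1292429 / 2580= -500.94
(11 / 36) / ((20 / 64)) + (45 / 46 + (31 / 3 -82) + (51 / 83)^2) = -988705519 / 14260230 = -69.33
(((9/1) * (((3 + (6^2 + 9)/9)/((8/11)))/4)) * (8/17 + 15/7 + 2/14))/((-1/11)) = -89298/119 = -750.40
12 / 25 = 0.48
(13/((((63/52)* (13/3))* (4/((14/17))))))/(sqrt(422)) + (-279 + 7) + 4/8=-543/2 + 13* sqrt(422)/10761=-271.48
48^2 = 2304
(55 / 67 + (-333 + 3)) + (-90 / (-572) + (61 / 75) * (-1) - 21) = -504202657 / 1437150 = -350.84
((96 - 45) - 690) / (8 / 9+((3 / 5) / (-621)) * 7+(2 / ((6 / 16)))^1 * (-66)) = 661365 / 363407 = 1.82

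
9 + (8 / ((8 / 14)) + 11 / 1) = 34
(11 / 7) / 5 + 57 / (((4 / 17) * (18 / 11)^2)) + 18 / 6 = 93.78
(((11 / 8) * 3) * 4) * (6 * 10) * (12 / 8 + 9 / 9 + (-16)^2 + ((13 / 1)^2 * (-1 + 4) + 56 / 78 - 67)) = 8998935 / 13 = 692225.77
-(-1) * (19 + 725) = 744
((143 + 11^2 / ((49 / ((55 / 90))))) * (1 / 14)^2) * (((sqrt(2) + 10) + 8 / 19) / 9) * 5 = 637285 * sqrt(2) / 1555848 + 7010135 / 1642284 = 4.85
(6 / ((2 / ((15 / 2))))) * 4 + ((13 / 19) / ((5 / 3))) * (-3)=88.77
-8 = -8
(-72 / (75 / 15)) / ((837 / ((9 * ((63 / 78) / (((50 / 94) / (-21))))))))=248724 / 50375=4.94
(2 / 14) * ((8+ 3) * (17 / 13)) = 187 / 91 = 2.05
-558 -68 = -626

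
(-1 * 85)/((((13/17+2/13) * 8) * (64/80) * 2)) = -93925/12992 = -7.23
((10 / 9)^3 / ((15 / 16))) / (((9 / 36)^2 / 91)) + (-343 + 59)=4038092 / 2187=1846.41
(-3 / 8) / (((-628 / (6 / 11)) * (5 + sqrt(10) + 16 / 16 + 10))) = 3 / 141614 - 3 * sqrt(10) / 2265824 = 0.00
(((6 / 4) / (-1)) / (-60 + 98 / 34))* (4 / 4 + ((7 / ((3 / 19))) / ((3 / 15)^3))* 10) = 1455.36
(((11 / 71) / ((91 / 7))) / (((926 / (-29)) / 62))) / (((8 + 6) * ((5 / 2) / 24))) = -237336 / 14957215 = -0.02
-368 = -368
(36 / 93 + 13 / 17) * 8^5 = 19890176 / 527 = 37742.27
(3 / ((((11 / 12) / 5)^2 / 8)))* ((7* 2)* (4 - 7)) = -3628800 / 121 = -29990.08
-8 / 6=-4 / 3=-1.33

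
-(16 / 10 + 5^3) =-633 / 5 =-126.60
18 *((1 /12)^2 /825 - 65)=-7721999 /6600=-1170.00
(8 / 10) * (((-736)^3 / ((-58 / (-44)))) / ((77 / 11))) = -35084566528 / 1015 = -34566075.40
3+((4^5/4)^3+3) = 16777222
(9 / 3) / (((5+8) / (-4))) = -0.92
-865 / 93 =-9.30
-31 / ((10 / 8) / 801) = -99324 / 5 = -19864.80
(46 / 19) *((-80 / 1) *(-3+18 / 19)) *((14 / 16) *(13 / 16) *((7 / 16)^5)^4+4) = 2776080570663481871837160100455 / 1745688883523524528275718144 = 1590.25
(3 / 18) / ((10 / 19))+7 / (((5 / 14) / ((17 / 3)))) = 6683 / 60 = 111.38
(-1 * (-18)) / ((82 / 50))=450 / 41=10.98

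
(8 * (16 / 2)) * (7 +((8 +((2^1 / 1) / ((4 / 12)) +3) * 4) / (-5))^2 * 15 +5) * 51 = 19153152 / 5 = 3830630.40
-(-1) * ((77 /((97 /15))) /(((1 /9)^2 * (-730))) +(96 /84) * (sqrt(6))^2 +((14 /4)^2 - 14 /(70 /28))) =12080401 /991340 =12.19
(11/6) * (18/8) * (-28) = -231/2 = -115.50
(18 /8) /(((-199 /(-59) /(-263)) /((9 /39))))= -418959 /10348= -40.49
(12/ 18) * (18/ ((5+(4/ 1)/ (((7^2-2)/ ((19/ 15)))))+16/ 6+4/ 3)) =8460/ 6421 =1.32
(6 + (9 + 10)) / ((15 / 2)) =10 / 3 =3.33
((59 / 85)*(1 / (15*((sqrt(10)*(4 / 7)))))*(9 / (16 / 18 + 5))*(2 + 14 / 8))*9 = 301077*sqrt(10) / 720800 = 1.32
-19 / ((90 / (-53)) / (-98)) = -49343 / 45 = -1096.51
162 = 162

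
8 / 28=2 / 7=0.29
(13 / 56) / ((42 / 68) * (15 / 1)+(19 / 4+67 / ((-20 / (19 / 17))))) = 1105 / 48888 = 0.02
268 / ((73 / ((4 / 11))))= 1072 / 803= 1.33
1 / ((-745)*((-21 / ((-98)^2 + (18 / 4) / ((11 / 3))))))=42263 / 68838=0.61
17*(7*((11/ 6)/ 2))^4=597601697/ 20736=28819.53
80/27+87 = 2429/27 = 89.96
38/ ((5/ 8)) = 304/ 5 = 60.80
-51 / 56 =-0.91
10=10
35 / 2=17.50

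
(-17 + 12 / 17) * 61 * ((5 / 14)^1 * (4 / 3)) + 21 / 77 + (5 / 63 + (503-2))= 330419 / 11781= 28.05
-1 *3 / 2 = -3 / 2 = -1.50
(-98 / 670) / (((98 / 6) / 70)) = -42 / 67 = -0.63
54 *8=432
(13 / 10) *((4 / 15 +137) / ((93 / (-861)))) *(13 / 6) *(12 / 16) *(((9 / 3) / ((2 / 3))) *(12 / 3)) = -299603031 / 6200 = -48323.07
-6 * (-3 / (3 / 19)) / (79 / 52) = 5928 / 79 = 75.04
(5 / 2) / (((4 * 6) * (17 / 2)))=5 / 408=0.01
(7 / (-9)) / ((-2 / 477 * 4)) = 371 / 8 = 46.38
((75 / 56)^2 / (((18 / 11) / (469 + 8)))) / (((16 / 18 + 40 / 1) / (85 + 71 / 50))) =5101264575 / 4616192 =1105.08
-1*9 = -9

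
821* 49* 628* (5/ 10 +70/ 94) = 1477933002/ 47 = 31445383.02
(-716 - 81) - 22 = -819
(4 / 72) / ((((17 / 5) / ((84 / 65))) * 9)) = 14 / 5967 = 0.00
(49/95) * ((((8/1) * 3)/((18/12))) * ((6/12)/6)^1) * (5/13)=196/741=0.26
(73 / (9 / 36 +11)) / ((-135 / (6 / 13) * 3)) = -584 / 78975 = -0.01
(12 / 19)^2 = 144 / 361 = 0.40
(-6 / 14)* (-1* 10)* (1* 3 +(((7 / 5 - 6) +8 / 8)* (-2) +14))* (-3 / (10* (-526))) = 1089 / 18410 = 0.06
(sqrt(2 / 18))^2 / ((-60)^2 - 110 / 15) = 1 / 32334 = 0.00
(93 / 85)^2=8649 / 7225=1.20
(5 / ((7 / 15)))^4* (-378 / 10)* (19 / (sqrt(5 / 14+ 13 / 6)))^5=-3807582548203125* sqrt(1113) / 1042139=-121890893602.74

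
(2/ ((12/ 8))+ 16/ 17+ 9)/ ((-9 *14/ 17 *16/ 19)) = -10925/ 6048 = -1.81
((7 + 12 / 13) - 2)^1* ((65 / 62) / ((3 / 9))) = 18.63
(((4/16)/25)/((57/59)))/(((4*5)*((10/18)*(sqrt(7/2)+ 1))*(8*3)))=-59/3800000+ 59*sqrt(14)/7600000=0.00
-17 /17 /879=-1 /879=-0.00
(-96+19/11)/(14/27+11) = -27999/3421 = -8.18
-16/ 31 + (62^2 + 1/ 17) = 2025547/ 527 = 3843.54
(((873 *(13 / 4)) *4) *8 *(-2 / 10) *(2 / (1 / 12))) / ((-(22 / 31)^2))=523506672 / 605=865300.28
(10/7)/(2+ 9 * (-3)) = -2/35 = -0.06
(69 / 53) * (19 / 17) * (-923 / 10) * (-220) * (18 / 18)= 26621166 / 901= 29546.24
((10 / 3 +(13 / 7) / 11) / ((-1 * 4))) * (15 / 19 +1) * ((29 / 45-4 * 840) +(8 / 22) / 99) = 251565351263 / 47796210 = 5263.29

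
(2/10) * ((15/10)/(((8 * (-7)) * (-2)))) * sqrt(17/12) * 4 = sqrt(51)/560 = 0.01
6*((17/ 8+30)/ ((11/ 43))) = 33153/ 44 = 753.48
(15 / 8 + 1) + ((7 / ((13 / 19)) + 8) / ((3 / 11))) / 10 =4971 / 520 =9.56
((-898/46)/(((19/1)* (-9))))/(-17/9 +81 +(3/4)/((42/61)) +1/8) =6286/4422877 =0.00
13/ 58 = 0.22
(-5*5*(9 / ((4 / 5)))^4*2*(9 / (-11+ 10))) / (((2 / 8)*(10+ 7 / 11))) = 1127671875 / 416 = 2710749.70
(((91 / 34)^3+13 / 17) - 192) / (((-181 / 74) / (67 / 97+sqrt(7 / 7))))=10259078097 / 86257541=118.94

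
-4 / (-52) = 1 / 13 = 0.08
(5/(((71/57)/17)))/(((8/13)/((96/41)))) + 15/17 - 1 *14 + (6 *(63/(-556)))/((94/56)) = 79570265869/323298571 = 246.12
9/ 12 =3/ 4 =0.75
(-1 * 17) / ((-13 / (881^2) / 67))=884047379 / 13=68003644.54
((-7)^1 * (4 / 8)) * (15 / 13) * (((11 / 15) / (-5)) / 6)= 77 / 780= 0.10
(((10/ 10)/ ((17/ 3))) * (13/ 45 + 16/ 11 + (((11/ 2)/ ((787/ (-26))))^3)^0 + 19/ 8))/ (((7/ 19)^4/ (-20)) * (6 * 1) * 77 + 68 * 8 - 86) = 2641476349/ 1338132091956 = 0.00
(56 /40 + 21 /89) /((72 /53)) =4823 /4005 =1.20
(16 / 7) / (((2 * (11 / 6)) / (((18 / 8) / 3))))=36 / 77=0.47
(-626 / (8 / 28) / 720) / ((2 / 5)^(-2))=-2191 / 4500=-0.49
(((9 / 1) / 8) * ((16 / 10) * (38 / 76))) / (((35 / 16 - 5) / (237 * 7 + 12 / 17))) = -45144 / 85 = -531.11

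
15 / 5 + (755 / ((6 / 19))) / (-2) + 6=-14237 / 12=-1186.42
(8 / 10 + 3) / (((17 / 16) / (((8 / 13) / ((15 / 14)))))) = 34048 / 16575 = 2.05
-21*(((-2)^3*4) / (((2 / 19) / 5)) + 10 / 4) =63735 / 2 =31867.50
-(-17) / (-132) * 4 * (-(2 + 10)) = 68 / 11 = 6.18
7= 7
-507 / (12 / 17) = -2873 / 4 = -718.25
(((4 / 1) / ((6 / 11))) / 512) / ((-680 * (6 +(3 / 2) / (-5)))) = -11 / 2976768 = -0.00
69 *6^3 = 14904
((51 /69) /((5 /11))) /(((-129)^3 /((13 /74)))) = -2431 /18268323390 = -0.00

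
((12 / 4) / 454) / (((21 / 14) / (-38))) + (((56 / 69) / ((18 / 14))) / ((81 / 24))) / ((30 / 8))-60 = -60.12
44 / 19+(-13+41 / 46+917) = 792899 / 874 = 907.21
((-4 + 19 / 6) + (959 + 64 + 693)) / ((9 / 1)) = 10291 / 54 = 190.57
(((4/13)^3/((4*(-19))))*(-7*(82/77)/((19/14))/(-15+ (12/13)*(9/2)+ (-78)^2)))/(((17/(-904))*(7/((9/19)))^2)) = -64046592/758712318661297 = -0.00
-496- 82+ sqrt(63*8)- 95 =-673+ 6*sqrt(14) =-650.55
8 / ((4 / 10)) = 20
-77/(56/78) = -429/4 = -107.25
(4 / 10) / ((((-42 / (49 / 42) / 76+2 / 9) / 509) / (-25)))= 20241.63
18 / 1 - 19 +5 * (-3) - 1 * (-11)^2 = -137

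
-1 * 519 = -519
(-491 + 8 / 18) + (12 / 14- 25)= -32426 / 63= -514.70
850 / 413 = 2.06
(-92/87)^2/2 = 4232/7569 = 0.56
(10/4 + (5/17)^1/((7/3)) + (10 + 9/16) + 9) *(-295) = -6545.62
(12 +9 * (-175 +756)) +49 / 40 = 209689 / 40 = 5242.22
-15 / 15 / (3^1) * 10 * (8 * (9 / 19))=-240 / 19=-12.63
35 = 35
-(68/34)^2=-4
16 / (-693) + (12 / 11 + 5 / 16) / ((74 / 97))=1490473 / 820512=1.82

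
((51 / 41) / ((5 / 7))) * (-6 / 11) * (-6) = 12852 / 2255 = 5.70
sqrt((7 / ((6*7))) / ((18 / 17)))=sqrt(51) / 18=0.40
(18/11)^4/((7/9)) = 944784/102487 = 9.22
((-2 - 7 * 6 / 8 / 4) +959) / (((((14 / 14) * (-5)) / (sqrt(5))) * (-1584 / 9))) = 15291 * sqrt(5) / 14080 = 2.43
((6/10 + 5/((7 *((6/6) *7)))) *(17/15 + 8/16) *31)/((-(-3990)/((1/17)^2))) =1333/43241625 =0.00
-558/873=-62/97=-0.64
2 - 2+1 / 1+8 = 9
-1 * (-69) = 69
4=4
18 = 18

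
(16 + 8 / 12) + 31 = 143 / 3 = 47.67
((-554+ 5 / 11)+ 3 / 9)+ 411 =-4693 / 33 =-142.21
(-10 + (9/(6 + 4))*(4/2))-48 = -281/5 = -56.20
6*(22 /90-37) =-3308 /15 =-220.53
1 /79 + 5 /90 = 97 /1422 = 0.07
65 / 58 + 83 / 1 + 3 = 5053 / 58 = 87.12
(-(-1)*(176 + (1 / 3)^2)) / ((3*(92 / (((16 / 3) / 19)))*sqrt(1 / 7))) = 6340*sqrt(7) / 35397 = 0.47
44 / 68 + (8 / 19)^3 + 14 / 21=485665 / 349809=1.39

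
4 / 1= 4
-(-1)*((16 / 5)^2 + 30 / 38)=5239 / 475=11.03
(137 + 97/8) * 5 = 5965/8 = 745.62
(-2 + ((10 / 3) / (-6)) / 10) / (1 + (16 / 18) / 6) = -111 / 62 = -1.79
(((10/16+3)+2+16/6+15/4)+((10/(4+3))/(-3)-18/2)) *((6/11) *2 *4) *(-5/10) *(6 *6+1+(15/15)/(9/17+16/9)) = -5695234/27181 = -209.53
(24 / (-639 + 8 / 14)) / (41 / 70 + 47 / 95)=-74480 / 2140651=-0.03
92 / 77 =1.19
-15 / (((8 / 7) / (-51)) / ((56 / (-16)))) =-37485 / 16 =-2342.81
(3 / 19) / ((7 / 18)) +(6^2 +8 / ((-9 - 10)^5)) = 631014226 / 17332693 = 36.41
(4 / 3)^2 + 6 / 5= 134 / 45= 2.98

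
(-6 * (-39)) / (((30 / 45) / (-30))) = -10530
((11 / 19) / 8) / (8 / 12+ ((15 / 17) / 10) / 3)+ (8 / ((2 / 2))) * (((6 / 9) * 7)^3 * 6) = 236911033 / 48564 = 4878.33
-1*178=-178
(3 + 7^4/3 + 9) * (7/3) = 17059/9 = 1895.44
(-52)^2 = 2704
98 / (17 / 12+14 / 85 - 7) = -99960 / 5527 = -18.09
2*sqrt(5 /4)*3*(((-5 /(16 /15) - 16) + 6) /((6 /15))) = -3525*sqrt(5) /32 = -246.32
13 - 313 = -300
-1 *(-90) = 90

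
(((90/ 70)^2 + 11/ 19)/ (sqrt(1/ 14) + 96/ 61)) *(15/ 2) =182531520/ 16665299 - 57991785 *sqrt(14)/ 116657093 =9.09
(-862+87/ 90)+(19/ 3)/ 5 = -25793/ 30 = -859.77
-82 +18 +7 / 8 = -505 / 8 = -63.12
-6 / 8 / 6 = -1 / 8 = -0.12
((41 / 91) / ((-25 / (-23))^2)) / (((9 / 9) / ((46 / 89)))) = 997694 / 5061875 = 0.20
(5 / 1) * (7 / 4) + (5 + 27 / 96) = 449 / 32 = 14.03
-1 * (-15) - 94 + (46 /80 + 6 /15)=-3121 /40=-78.02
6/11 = 0.55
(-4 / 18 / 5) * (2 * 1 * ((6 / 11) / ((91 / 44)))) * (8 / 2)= -128 / 1365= -0.09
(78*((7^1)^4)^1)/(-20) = -93639/10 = -9363.90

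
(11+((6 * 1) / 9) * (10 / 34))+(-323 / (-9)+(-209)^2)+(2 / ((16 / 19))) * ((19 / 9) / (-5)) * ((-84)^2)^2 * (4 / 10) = -76218653483 / 3825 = -19926445.36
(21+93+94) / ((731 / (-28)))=-5824 / 731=-7.97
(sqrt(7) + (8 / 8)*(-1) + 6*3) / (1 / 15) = 15*sqrt(7) + 255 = 294.69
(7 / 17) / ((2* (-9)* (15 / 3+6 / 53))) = -371 / 82926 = -0.00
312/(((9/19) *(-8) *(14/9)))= -741/14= -52.93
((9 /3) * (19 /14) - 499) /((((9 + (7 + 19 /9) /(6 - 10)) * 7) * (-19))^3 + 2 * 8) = 20204964 /29174879041315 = 0.00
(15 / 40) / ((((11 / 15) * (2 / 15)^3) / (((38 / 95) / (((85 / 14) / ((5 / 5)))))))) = 42525 / 2992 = 14.21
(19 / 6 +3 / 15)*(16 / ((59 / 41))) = 33128 / 885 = 37.43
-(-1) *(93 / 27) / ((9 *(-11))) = -31 / 891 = -0.03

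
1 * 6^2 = 36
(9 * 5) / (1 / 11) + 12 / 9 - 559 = -188 / 3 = -62.67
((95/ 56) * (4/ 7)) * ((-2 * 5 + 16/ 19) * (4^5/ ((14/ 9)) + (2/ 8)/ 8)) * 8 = -64146405/ 1372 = -46753.94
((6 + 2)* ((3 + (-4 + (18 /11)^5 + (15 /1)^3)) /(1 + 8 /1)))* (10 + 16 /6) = 165763795168 /4348377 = 38120.84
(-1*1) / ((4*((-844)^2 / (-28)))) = 7 / 712336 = 0.00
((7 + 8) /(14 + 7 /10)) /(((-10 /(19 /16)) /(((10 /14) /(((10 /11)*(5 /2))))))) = -209 /5488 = -0.04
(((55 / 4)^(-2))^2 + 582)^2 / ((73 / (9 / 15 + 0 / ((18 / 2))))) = 85088091314411904108 / 30562887330078125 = 2784.03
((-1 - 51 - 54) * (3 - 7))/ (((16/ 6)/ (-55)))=-8745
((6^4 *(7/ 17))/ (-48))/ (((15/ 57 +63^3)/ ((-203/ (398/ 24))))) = 4373838/ 8036143967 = 0.00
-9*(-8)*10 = 720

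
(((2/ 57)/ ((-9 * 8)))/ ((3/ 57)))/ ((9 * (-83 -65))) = 0.00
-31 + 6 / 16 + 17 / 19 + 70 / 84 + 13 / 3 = -11201 / 456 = -24.56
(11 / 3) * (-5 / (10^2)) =-11 / 60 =-0.18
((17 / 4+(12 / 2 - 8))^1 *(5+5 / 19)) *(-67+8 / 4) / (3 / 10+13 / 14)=-511875 / 817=-626.53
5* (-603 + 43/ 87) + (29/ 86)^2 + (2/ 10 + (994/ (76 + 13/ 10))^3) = -1316515545614180221/ 1486019954367420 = -885.93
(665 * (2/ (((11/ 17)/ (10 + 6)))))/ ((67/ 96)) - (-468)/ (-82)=1423714902/ 30217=47116.36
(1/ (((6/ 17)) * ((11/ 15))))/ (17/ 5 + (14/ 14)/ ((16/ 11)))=0.95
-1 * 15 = -15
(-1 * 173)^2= 29929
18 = 18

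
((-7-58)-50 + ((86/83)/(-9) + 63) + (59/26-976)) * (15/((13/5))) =-498099475/84162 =-5918.34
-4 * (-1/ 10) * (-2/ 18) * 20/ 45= -8/ 405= -0.02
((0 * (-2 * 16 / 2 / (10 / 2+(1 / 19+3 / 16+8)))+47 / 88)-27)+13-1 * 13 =-2329 / 88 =-26.47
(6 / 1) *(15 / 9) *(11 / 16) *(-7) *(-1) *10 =1925 / 4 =481.25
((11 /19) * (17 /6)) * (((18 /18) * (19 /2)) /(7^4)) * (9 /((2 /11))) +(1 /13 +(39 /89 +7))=174153407 /22223656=7.84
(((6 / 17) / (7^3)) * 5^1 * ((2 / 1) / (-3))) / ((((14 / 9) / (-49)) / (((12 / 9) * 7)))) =120 / 119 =1.01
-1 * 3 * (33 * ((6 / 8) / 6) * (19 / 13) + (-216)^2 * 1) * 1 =-14558553 / 104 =-139986.09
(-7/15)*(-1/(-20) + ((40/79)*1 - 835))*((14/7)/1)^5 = 73831576/5925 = 12461.03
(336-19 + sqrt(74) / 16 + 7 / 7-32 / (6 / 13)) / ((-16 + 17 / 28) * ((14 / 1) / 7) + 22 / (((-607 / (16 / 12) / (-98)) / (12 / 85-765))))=-538858180 / 7916121903-361165 * sqrt(74) / 21109658408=-0.07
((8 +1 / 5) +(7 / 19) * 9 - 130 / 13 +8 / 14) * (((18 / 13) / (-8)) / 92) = -3123 / 795340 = -0.00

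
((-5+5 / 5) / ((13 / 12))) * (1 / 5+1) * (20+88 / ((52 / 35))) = -59328 / 169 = -351.05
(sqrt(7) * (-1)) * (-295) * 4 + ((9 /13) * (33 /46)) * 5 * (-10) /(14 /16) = -59400 /2093 + 1180 * sqrt(7) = 3093.61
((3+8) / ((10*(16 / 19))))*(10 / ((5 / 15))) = 627 / 16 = 39.19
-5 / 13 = -0.38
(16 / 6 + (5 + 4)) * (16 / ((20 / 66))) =616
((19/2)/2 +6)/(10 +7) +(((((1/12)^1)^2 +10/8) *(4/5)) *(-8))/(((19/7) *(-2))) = 2.11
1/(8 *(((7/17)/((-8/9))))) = -17/63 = -0.27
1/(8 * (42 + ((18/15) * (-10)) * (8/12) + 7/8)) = 0.00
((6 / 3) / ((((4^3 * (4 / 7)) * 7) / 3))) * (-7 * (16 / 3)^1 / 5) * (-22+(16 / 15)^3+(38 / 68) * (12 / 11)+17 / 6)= 153242047 / 50490000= 3.04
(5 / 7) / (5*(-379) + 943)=-0.00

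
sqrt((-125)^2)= 125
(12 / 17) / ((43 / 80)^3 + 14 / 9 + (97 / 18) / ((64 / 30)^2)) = 0.24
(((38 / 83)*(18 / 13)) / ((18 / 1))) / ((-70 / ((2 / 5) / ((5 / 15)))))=-114 / 188825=-0.00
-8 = -8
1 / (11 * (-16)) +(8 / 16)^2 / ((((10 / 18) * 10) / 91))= 17993 / 4400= 4.09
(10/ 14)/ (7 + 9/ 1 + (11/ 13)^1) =65/ 1533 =0.04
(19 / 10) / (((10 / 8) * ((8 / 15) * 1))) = 2.85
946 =946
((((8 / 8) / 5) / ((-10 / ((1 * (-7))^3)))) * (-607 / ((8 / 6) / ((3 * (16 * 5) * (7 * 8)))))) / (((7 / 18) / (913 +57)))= -104693456448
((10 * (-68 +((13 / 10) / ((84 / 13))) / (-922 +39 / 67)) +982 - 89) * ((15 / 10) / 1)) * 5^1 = 1104551297 / 691432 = 1597.48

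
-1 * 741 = -741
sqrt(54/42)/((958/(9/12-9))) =-99 * sqrt(7)/26824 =-0.01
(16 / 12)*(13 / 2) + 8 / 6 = 10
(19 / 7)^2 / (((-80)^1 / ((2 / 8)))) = -361 / 15680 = -0.02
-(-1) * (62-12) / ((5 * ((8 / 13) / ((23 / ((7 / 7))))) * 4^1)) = 1495 / 16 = 93.44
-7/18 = -0.39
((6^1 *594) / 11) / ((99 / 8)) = 288 / 11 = 26.18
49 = 49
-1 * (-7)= 7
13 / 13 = 1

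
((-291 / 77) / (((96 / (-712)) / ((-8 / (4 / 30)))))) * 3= -388485 / 77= -5045.26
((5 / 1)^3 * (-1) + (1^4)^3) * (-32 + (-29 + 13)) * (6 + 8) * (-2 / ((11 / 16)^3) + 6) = -17165568 / 1331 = -12896.75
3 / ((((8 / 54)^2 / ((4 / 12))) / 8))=729 / 2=364.50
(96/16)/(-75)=-0.08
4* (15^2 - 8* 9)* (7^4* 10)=14694120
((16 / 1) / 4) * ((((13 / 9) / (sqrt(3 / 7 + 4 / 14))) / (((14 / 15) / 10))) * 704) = 183040 * sqrt(35) / 21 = 51565.68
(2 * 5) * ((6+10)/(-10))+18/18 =-15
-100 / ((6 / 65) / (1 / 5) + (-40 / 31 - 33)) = 2.96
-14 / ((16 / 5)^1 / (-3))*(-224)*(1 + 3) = -11760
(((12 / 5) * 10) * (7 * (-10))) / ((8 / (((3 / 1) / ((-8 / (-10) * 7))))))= -225 / 2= -112.50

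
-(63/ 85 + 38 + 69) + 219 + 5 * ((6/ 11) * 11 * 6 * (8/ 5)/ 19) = 204163/ 1615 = 126.42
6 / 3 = 2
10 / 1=10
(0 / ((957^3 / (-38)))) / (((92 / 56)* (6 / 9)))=0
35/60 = 7/12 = 0.58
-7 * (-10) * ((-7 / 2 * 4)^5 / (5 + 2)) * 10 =-53782400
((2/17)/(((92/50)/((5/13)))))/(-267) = -125/1357161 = -0.00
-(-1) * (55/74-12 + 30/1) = 1387/74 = 18.74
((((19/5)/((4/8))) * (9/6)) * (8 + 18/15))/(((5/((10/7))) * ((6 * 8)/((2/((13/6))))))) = 0.58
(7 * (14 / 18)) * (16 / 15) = 784 / 135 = 5.81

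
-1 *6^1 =-6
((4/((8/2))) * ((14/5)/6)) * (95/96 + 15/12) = 301/288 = 1.05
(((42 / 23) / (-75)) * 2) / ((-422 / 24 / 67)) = 22512 / 121325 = 0.19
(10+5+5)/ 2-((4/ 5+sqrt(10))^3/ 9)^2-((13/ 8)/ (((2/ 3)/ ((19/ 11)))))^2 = -1281394478321/ 39204000000-1826144 * sqrt(10)/ 253125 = -55.50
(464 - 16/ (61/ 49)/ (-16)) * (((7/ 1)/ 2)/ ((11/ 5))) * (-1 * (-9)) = 8931195/ 1342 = 6655.14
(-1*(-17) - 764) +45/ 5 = -738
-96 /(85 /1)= -96 /85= -1.13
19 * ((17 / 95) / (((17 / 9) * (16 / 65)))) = 117 / 16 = 7.31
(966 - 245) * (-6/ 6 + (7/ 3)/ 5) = -5768/ 15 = -384.53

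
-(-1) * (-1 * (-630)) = 630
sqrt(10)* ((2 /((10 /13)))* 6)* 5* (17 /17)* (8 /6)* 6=624* sqrt(10)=1973.26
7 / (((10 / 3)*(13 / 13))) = 21 / 10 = 2.10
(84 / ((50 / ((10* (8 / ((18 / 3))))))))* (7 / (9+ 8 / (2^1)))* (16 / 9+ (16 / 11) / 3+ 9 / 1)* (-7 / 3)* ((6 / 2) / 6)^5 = -76489 / 7722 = -9.91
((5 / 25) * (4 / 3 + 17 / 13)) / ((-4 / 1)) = -0.13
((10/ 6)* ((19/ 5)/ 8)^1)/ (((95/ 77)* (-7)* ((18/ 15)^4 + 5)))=-1375/ 106104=-0.01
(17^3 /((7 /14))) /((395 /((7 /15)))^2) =481474 /35105625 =0.01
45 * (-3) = -135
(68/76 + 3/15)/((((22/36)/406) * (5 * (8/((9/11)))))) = 855036/57475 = 14.88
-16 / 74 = -0.22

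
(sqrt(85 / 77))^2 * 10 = 850 / 77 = 11.04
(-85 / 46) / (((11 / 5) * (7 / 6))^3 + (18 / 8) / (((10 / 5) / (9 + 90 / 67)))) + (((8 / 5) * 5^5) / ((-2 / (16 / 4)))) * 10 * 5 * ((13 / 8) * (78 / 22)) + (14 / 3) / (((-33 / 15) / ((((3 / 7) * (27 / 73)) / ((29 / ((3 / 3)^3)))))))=-3621428646701695980 / 1257142849963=-2880681.89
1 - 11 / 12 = 0.08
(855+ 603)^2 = 2125764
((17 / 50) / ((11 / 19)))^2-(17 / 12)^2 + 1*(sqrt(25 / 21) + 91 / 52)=957719 / 10890000 + 5*sqrt(21) / 21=1.18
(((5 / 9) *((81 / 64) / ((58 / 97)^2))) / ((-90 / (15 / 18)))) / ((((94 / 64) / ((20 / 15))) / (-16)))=94090 / 355743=0.26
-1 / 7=-0.14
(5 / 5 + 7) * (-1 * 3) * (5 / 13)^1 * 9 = -1080 / 13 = -83.08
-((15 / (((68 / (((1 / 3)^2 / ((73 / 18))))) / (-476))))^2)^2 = -1944810000 / 28398241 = -68.48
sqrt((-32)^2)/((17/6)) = 192/17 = 11.29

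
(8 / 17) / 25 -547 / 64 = -231963 / 27200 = -8.53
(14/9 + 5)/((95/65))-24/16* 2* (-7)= 4358/171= 25.49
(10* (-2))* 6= -120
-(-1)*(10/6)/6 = 5/18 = 0.28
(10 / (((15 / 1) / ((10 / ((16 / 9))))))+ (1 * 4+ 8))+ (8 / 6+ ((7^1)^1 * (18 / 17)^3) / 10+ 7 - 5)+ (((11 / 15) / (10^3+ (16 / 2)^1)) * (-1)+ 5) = 370138333 / 14856912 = 24.91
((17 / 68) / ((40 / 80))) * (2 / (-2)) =-1 / 2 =-0.50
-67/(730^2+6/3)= -67/532902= -0.00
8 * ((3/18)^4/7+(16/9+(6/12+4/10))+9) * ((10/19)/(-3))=-529709/32319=-16.39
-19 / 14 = -1.36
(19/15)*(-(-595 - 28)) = 11837/15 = 789.13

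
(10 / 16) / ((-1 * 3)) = -5 / 24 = -0.21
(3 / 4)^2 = 9 / 16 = 0.56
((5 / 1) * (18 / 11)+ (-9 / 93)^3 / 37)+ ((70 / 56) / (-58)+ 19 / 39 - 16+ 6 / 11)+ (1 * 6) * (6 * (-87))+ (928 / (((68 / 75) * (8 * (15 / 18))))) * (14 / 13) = -5545545049488299 / 1865009309592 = -2973.47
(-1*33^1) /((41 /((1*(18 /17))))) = -594 /697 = -0.85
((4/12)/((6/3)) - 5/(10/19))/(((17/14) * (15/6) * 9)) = -784/2295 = -0.34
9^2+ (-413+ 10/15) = -994/3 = -331.33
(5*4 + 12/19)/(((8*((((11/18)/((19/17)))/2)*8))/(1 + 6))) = 3087/374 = 8.25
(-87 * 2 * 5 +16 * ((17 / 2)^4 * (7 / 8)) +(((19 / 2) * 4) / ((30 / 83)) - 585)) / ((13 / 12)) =8607721 / 130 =66213.24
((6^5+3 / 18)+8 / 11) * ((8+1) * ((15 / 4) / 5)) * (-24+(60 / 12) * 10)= 60053175 / 44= 1364844.89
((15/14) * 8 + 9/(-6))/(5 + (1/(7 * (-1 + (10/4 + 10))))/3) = 6831/4834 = 1.41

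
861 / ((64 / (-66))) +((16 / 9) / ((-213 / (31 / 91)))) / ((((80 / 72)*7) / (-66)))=-6424999163 / 7236320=-887.88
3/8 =0.38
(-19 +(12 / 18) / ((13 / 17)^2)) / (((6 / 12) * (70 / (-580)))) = 1050380 / 3549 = 295.97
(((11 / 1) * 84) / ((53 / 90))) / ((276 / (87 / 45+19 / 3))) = 57288 / 1219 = 47.00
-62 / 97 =-0.64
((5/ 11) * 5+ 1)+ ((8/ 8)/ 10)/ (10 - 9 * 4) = 9349/ 2860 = 3.27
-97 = -97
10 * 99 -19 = 971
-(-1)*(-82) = -82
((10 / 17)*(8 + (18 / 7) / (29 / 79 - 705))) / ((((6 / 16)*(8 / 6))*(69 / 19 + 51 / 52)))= 2368064240 / 1161027903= 2.04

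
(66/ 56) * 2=33/ 14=2.36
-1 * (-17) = 17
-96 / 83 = -1.16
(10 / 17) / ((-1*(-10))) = 1 / 17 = 0.06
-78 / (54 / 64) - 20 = -1012 / 9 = -112.44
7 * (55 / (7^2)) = 55 / 7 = 7.86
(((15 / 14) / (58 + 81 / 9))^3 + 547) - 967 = -346623338865 / 825293672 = -420.00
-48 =-48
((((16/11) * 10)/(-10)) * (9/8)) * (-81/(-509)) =-1458/5599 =-0.26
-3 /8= -0.38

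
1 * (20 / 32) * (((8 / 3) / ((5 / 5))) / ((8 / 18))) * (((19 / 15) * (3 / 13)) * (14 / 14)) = 57 / 52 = 1.10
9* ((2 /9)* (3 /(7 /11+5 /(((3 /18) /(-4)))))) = -66 /1313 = -0.05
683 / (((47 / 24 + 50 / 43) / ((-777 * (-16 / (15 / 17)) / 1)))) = 49655695488 / 16105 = 3083247.16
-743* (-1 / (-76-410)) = -743 / 486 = -1.53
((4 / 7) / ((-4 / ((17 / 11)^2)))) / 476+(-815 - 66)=-20893813 / 23716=-881.00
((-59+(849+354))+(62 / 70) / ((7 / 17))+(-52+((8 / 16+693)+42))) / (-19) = -896529 / 9310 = -96.30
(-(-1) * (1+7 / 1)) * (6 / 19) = 48 / 19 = 2.53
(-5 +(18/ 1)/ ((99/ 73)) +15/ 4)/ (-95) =-529/ 4180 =-0.13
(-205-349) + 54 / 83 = -45928 / 83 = -553.35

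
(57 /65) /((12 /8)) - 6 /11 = 28 /715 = 0.04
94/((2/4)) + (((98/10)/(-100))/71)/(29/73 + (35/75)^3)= 6562527709/34907576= 188.00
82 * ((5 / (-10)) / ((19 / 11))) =-451 / 19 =-23.74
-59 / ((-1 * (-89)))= -59 / 89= -0.66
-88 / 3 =-29.33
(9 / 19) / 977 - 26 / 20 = -241229 / 185630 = -1.30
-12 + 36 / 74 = -426 / 37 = -11.51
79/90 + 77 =7009/90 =77.88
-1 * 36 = -36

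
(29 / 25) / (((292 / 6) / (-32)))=-1392 / 1825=-0.76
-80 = -80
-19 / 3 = -6.33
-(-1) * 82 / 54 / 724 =41 / 19548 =0.00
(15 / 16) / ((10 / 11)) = 33 / 32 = 1.03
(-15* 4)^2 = 3600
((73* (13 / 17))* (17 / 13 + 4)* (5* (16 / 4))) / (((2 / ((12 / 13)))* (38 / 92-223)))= -9268080 / 754273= -12.29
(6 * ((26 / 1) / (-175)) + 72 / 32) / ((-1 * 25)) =-951 / 17500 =-0.05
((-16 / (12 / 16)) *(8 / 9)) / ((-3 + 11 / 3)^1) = -28.44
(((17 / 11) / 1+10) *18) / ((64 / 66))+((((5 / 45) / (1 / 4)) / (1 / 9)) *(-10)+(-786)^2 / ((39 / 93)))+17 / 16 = 1473381.22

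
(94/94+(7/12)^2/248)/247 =0.00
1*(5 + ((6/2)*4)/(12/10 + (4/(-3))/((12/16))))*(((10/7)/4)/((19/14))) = -1025/247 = -4.15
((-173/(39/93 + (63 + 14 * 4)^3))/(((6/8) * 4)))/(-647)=5363/101397727422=0.00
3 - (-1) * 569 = 572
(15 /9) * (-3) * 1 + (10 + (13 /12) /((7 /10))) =275 /42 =6.55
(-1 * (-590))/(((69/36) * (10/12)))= 8496/23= 369.39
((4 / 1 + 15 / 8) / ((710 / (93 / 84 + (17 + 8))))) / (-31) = -34357 / 4930240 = -0.01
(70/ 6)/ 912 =0.01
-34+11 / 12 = -397 / 12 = -33.08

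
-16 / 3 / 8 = -2 / 3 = -0.67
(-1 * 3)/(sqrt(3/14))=-sqrt(42)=-6.48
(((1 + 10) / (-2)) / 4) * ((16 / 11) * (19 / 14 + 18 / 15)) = -179 / 35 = -5.11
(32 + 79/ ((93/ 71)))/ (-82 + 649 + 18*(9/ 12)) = 17170/ 107973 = 0.16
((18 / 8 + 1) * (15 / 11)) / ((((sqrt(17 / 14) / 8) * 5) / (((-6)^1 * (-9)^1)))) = 4212 * sqrt(238) / 187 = 347.48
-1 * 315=-315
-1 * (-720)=720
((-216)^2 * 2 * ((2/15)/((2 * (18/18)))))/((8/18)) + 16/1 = 70064/5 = 14012.80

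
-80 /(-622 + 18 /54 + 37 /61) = 7320 /56827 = 0.13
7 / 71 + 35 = 2492 / 71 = 35.10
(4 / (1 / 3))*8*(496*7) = 333312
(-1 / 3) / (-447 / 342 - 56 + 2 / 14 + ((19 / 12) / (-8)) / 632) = 0.01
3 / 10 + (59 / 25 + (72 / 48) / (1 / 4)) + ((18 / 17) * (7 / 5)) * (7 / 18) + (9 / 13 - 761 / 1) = -8299337 / 11050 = -751.07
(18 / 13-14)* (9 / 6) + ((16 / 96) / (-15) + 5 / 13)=-18.55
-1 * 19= -19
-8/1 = -8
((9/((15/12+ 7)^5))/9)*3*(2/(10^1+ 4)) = 1024/91315917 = 0.00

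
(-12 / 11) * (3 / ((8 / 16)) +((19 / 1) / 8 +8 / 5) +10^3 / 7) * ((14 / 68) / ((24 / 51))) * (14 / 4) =-898653 / 3520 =-255.30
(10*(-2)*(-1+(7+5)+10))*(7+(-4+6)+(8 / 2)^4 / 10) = -14532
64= 64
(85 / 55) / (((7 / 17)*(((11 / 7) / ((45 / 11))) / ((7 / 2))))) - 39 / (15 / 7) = 212933 / 13310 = 16.00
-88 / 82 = -44 / 41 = -1.07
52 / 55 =0.95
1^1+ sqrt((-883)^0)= 2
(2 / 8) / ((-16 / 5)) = -5 / 64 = -0.08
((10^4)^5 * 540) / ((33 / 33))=54000000000000000000000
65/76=0.86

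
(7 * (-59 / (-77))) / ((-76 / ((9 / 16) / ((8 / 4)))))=-531 / 26752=-0.02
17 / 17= 1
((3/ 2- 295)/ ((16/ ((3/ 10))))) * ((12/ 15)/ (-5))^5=28176/ 48828125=0.00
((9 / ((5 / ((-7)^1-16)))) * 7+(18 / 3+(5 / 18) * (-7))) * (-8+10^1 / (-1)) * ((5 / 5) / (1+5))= 25717 / 30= 857.23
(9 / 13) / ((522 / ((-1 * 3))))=-3 / 754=-0.00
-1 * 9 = -9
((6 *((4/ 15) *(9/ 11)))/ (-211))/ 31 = -72/ 359755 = -0.00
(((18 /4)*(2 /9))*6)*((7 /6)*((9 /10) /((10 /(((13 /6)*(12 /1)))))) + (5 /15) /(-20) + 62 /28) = 5174 /175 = 29.57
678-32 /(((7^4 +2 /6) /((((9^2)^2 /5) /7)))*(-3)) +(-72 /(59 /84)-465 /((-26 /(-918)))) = -765914604909 /48347845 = -15841.75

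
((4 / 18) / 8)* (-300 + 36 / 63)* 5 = -2620 / 63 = -41.59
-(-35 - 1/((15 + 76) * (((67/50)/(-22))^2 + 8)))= 30846307465/881288499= 35.00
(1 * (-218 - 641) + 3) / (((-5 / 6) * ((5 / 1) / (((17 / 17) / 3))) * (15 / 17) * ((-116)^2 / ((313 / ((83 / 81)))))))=15372369 / 8725375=1.76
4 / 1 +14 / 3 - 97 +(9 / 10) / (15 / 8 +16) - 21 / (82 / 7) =-15843409 / 175890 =-90.08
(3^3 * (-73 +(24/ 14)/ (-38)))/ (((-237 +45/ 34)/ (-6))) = -17836740/ 355243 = -50.21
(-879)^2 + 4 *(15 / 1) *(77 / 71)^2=3895239021 / 5041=772711.57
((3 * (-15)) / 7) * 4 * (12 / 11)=-28.05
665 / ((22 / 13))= 8645 / 22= 392.95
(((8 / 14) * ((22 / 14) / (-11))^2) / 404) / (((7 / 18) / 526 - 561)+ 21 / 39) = -123084 / 2389804293751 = -0.00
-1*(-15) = 15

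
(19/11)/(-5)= -19/55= -0.35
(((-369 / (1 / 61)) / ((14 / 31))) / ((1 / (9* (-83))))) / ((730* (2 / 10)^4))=65155114125 / 2044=31876278.93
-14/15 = -0.93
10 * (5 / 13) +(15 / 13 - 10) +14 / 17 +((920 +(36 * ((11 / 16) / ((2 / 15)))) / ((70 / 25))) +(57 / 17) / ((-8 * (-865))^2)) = 5596582334099 / 5698481600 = 982.12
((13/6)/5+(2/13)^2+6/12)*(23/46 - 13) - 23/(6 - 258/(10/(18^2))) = -28139165/2352818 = -11.96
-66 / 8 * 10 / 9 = -55 / 6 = -9.17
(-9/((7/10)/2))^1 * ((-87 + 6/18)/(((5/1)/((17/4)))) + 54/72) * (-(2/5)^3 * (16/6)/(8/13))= -520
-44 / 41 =-1.07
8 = 8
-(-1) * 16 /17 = 16 /17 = 0.94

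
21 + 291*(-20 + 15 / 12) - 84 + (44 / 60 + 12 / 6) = -330991 / 60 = -5516.52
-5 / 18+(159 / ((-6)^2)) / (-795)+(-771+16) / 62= -23177 / 1860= -12.46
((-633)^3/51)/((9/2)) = -1105168.35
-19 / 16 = -1.19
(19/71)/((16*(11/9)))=171/12496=0.01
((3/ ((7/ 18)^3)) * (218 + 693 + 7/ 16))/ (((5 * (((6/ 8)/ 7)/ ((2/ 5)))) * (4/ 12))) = 127572084/ 1225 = 104140.48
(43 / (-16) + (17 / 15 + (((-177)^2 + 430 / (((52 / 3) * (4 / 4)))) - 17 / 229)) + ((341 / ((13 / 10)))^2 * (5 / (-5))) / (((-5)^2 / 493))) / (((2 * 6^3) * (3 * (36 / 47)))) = -578638547100791 / 433352125440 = -1335.26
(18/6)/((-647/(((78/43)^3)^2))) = -0.17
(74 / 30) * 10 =24.67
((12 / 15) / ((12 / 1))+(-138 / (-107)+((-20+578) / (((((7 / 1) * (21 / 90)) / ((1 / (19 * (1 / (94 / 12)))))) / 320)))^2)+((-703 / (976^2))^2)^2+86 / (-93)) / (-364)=-24044629879541867879030601230032055241081809 / 4308387555620956563412171397886115840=-5580888.34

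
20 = 20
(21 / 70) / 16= 3 / 160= 0.02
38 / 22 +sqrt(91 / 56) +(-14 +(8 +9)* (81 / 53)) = sqrt(26) / 4 +7992 / 583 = 14.98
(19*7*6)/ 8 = 99.75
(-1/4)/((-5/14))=7/10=0.70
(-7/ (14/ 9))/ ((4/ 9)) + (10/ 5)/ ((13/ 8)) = -925/ 104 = -8.89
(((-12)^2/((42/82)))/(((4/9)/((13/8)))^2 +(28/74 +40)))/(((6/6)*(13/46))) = 1763530704/71712389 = 24.59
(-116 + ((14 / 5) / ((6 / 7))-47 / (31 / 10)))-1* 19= -68306 / 465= -146.89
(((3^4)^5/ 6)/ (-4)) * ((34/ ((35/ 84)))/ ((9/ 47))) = -61909794142.20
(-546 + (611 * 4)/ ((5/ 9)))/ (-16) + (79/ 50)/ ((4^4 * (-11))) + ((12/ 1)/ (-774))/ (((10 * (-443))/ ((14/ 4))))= -1937754035573/ 8046297600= -240.83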